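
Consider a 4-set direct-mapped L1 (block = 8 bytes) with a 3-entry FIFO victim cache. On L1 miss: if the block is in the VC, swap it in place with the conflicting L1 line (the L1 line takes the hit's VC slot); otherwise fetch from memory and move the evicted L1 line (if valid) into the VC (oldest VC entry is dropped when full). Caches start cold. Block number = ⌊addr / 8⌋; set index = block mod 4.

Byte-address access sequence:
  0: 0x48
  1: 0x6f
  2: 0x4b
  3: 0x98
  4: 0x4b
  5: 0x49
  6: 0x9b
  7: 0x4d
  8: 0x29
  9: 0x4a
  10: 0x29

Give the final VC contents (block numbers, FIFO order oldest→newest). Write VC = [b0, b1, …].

  [0] addr=0x48 blk=9 s=1: MISS | VC []
  [1] addr=0x6f blk=13 s=1: MISS | VC [9]
  [2] addr=0x4b blk=9 s=1: VC-HIT | VC [13]
  [3] addr=0x98 blk=19 s=3: MISS | VC [13]
  [4] addr=0x4b blk=9 s=1: L1-HIT | VC [13]
  [5] addr=0x49 blk=9 s=1: L1-HIT | VC [13]
  [6] addr=0x9b blk=19 s=3: L1-HIT | VC [13]
  [7] addr=0x4d blk=9 s=1: L1-HIT | VC [13]
  [8] addr=0x29 blk=5 s=1: MISS | VC [13, 9]
  [9] addr=0x4a blk=9 s=1: VC-HIT | VC [13, 5]
  [10] addr=0x29 blk=5 s=1: VC-HIT | VC [13, 9]

VC = [13, 9]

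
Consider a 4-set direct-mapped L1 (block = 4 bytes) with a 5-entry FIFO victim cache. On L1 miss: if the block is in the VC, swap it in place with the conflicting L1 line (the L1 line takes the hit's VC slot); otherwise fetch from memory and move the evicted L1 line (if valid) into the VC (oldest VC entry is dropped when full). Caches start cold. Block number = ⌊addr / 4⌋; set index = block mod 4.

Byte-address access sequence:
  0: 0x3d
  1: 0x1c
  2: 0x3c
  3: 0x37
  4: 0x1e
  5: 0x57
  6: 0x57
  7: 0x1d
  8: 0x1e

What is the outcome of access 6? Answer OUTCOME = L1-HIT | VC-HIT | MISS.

#0 0x3d→b15/s3 MISS; vc=[]
#1 0x1c→b7/s3 MISS; vc=[15]
#2 0x3c→b15/s3 VC-HIT; vc=[7]
#3 0x37→b13/s1 MISS; vc=[7]
#4 0x1e→b7/s3 VC-HIT; vc=[15]
#5 0x57→b21/s1 MISS; vc=[15,13]
#6 0x57→b21/s1 L1-HIT; vc=[15,13]
#7 0x1d→b7/s3 L1-HIT; vc=[15,13]
#8 0x1e→b7/s3 L1-HIT; vc=[15,13]

OUTCOME = L1-HIT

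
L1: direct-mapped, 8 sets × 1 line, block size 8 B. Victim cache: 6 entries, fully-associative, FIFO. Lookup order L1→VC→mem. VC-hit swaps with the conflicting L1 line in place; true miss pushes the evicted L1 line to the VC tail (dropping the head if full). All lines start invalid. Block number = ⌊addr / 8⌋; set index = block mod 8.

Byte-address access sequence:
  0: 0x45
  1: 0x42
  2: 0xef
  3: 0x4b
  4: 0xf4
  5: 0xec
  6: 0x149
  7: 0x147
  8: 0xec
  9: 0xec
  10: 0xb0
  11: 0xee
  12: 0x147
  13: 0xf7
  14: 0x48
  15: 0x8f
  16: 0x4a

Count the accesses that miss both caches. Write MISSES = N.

MISSES = 8

0: 0x45 (blk 8, set 0) → MISS  vc=[]
1: 0x42 (blk 8, set 0) → L1-HIT  vc=[]
2: 0xef (blk 29, set 5) → MISS  vc=[]
3: 0x4b (blk 9, set 1) → MISS  vc=[]
4: 0xf4 (blk 30, set 6) → MISS  vc=[]
5: 0xec (blk 29, set 5) → L1-HIT  vc=[]
6: 0x149 (blk 41, set 1) → MISS  vc=[9]
7: 0x147 (blk 40, set 0) → MISS  vc=[9, 8]
8: 0xec (blk 29, set 5) → L1-HIT  vc=[9, 8]
9: 0xec (blk 29, set 5) → L1-HIT  vc=[9, 8]
10: 0xb0 (blk 22, set 6) → MISS  vc=[9, 8, 30]
11: 0xee (blk 29, set 5) → L1-HIT  vc=[9, 8, 30]
12: 0x147 (blk 40, set 0) → L1-HIT  vc=[9, 8, 30]
13: 0xf7 (blk 30, set 6) → VC-HIT  vc=[9, 8, 22]
14: 0x48 (blk 9, set 1) → VC-HIT  vc=[41, 8, 22]
15: 0x8f (blk 17, set 1) → MISS  vc=[41, 8, 22, 9]
16: 0x4a (blk 9, set 1) → VC-HIT  vc=[41, 8, 22, 17]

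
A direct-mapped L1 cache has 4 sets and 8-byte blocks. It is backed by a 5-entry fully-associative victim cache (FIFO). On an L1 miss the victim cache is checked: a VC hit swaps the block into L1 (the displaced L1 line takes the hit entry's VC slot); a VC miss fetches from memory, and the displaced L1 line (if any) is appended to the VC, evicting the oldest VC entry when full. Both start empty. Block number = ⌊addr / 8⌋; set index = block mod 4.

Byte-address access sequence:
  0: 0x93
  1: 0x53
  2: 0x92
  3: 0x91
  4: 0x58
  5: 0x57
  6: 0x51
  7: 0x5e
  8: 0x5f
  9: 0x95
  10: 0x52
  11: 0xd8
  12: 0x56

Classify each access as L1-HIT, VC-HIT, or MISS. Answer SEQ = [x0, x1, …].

0: 0x93 (blk 18, set 2) → MISS  vc=[]
1: 0x53 (blk 10, set 2) → MISS  vc=[18]
2: 0x92 (blk 18, set 2) → VC-HIT  vc=[10]
3: 0x91 (blk 18, set 2) → L1-HIT  vc=[10]
4: 0x58 (blk 11, set 3) → MISS  vc=[10]
5: 0x57 (blk 10, set 2) → VC-HIT  vc=[18]
6: 0x51 (blk 10, set 2) → L1-HIT  vc=[18]
7: 0x5e (blk 11, set 3) → L1-HIT  vc=[18]
8: 0x5f (blk 11, set 3) → L1-HIT  vc=[18]
9: 0x95 (blk 18, set 2) → VC-HIT  vc=[10]
10: 0x52 (blk 10, set 2) → VC-HIT  vc=[18]
11: 0xd8 (blk 27, set 3) → MISS  vc=[18, 11]
12: 0x56 (blk 10, set 2) → L1-HIT  vc=[18, 11]

SEQ = [MISS, MISS, VC-HIT, L1-HIT, MISS, VC-HIT, L1-HIT, L1-HIT, L1-HIT, VC-HIT, VC-HIT, MISS, L1-HIT]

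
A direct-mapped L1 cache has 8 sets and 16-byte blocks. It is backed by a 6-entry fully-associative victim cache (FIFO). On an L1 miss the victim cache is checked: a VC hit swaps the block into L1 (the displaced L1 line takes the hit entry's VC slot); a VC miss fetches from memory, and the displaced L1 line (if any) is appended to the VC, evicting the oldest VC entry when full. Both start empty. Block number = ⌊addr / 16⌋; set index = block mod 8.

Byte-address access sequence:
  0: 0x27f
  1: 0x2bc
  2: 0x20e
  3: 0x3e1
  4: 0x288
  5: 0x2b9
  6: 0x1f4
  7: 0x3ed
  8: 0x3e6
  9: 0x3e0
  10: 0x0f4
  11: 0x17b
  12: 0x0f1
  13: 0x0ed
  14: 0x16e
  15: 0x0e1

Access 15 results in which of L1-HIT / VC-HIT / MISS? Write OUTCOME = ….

OUTCOME = VC-HIT

#0 0x27f→b39/s7 MISS; vc=[]
#1 0x2bc→b43/s3 MISS; vc=[]
#2 0x20e→b32/s0 MISS; vc=[]
#3 0x3e1→b62/s6 MISS; vc=[]
#4 0x288→b40/s0 MISS; vc=[32]
#5 0x2b9→b43/s3 L1-HIT; vc=[32]
#6 0x1f4→b31/s7 MISS; vc=[32,39]
#7 0x3ed→b62/s6 L1-HIT; vc=[32,39]
#8 0x3e6→b62/s6 L1-HIT; vc=[32,39]
#9 0x3e0→b62/s6 L1-HIT; vc=[32,39]
#10 0xf4→b15/s7 MISS; vc=[32,39,31]
#11 0x17b→b23/s7 MISS; vc=[32,39,31,15]
#12 0xf1→b15/s7 VC-HIT; vc=[32,39,31,23]
#13 0xed→b14/s6 MISS; vc=[32,39,31,23,62]
#14 0x16e→b22/s6 MISS; vc=[32,39,31,23,62,14]
#15 0xe1→b14/s6 VC-HIT; vc=[32,39,31,23,62,22]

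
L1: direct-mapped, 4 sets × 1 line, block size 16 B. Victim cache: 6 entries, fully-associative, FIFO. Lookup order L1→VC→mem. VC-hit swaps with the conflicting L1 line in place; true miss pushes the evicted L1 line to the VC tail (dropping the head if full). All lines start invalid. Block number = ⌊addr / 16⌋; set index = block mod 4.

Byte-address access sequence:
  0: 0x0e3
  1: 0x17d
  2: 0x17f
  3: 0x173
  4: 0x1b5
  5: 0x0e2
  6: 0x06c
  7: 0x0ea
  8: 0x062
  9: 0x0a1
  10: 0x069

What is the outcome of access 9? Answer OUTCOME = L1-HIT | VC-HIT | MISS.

0: 0xe3 (blk 14, set 2) → MISS  vc=[]
1: 0x17d (blk 23, set 3) → MISS  vc=[]
2: 0x17f (blk 23, set 3) → L1-HIT  vc=[]
3: 0x173 (blk 23, set 3) → L1-HIT  vc=[]
4: 0x1b5 (blk 27, set 3) → MISS  vc=[23]
5: 0xe2 (blk 14, set 2) → L1-HIT  vc=[23]
6: 0x6c (blk 6, set 2) → MISS  vc=[23, 14]
7: 0xea (blk 14, set 2) → VC-HIT  vc=[23, 6]
8: 0x62 (blk 6, set 2) → VC-HIT  vc=[23, 14]
9: 0xa1 (blk 10, set 2) → MISS  vc=[23, 14, 6]
10: 0x69 (blk 6, set 2) → VC-HIT  vc=[23, 14, 10]

OUTCOME = MISS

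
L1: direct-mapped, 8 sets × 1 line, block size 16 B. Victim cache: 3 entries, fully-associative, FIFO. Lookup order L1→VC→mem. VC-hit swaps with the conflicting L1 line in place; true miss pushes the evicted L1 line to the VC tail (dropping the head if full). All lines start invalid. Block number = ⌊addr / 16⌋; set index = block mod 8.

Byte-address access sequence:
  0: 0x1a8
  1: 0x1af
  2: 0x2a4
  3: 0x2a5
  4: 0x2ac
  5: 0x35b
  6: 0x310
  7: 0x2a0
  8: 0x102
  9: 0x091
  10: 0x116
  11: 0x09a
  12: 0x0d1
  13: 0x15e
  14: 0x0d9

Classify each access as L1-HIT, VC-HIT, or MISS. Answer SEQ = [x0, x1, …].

SEQ = [MISS, L1-HIT, MISS, L1-HIT, L1-HIT, MISS, MISS, L1-HIT, MISS, MISS, MISS, VC-HIT, MISS, MISS, VC-HIT]

  [0] addr=0x1a8 blk=26 s=2: MISS | VC []
  [1] addr=0x1af blk=26 s=2: L1-HIT | VC []
  [2] addr=0x2a4 blk=42 s=2: MISS | VC [26]
  [3] addr=0x2a5 blk=42 s=2: L1-HIT | VC [26]
  [4] addr=0x2ac blk=42 s=2: L1-HIT | VC [26]
  [5] addr=0x35b blk=53 s=5: MISS | VC [26]
  [6] addr=0x310 blk=49 s=1: MISS | VC [26]
  [7] addr=0x2a0 blk=42 s=2: L1-HIT | VC [26]
  [8] addr=0x102 blk=16 s=0: MISS | VC [26]
  [9] addr=0x91 blk=9 s=1: MISS | VC [26, 49]
  [10] addr=0x116 blk=17 s=1: MISS | VC [26, 49, 9]
  [11] addr=0x9a blk=9 s=1: VC-HIT | VC [26, 49, 17]
  [12] addr=0xd1 blk=13 s=5: MISS | VC [49, 17, 53]
  [13] addr=0x15e blk=21 s=5: MISS | VC [17, 53, 13]
  [14] addr=0xd9 blk=13 s=5: VC-HIT | VC [17, 53, 21]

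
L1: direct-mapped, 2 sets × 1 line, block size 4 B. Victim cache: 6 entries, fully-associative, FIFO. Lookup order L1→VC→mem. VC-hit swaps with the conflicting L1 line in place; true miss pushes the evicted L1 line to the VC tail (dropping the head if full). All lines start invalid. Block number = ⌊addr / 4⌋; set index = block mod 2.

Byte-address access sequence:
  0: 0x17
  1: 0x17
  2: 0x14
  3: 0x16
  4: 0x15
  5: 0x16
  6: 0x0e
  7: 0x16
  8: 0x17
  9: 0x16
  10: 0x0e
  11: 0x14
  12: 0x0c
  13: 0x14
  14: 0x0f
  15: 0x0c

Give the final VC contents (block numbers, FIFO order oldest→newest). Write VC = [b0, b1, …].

VC = [5]

#0 0x17→b5/s1 MISS; vc=[]
#1 0x17→b5/s1 L1-HIT; vc=[]
#2 0x14→b5/s1 L1-HIT; vc=[]
#3 0x16→b5/s1 L1-HIT; vc=[]
#4 0x15→b5/s1 L1-HIT; vc=[]
#5 0x16→b5/s1 L1-HIT; vc=[]
#6 0xe→b3/s1 MISS; vc=[5]
#7 0x16→b5/s1 VC-HIT; vc=[3]
#8 0x17→b5/s1 L1-HIT; vc=[3]
#9 0x16→b5/s1 L1-HIT; vc=[3]
#10 0xe→b3/s1 VC-HIT; vc=[5]
#11 0x14→b5/s1 VC-HIT; vc=[3]
#12 0xc→b3/s1 VC-HIT; vc=[5]
#13 0x14→b5/s1 VC-HIT; vc=[3]
#14 0xf→b3/s1 VC-HIT; vc=[5]
#15 0xc→b3/s1 L1-HIT; vc=[5]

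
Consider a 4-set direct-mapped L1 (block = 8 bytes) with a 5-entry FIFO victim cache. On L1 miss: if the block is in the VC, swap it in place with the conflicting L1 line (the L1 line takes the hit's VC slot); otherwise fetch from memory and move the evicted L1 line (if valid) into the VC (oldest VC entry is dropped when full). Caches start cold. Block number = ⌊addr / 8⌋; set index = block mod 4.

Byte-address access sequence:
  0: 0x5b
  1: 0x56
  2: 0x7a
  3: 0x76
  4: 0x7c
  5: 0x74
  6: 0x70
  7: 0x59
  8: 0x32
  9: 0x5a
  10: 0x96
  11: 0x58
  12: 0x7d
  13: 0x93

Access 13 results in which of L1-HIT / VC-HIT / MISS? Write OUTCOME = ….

#0 0x5b→b11/s3 MISS; vc=[]
#1 0x56→b10/s2 MISS; vc=[]
#2 0x7a→b15/s3 MISS; vc=[11]
#3 0x76→b14/s2 MISS; vc=[11,10]
#4 0x7c→b15/s3 L1-HIT; vc=[11,10]
#5 0x74→b14/s2 L1-HIT; vc=[11,10]
#6 0x70→b14/s2 L1-HIT; vc=[11,10]
#7 0x59→b11/s3 VC-HIT; vc=[15,10]
#8 0x32→b6/s2 MISS; vc=[15,10,14]
#9 0x5a→b11/s3 L1-HIT; vc=[15,10,14]
#10 0x96→b18/s2 MISS; vc=[15,10,14,6]
#11 0x58→b11/s3 L1-HIT; vc=[15,10,14,6]
#12 0x7d→b15/s3 VC-HIT; vc=[11,10,14,6]
#13 0x93→b18/s2 L1-HIT; vc=[11,10,14,6]

OUTCOME = L1-HIT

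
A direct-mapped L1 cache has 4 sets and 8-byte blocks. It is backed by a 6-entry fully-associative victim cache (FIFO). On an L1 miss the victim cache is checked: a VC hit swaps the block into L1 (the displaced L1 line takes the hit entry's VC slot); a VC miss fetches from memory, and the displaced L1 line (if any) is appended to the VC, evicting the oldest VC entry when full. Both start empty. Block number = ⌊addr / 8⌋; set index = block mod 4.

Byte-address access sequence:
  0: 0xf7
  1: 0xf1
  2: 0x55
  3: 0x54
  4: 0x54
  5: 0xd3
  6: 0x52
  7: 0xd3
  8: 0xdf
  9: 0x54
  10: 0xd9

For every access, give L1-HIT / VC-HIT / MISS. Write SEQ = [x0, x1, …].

#0 0xf7→b30/s2 MISS; vc=[]
#1 0xf1→b30/s2 L1-HIT; vc=[]
#2 0x55→b10/s2 MISS; vc=[30]
#3 0x54→b10/s2 L1-HIT; vc=[30]
#4 0x54→b10/s2 L1-HIT; vc=[30]
#5 0xd3→b26/s2 MISS; vc=[30,10]
#6 0x52→b10/s2 VC-HIT; vc=[30,26]
#7 0xd3→b26/s2 VC-HIT; vc=[30,10]
#8 0xdf→b27/s3 MISS; vc=[30,10]
#9 0x54→b10/s2 VC-HIT; vc=[30,26]
#10 0xd9→b27/s3 L1-HIT; vc=[30,26]

SEQ = [MISS, L1-HIT, MISS, L1-HIT, L1-HIT, MISS, VC-HIT, VC-HIT, MISS, VC-HIT, L1-HIT]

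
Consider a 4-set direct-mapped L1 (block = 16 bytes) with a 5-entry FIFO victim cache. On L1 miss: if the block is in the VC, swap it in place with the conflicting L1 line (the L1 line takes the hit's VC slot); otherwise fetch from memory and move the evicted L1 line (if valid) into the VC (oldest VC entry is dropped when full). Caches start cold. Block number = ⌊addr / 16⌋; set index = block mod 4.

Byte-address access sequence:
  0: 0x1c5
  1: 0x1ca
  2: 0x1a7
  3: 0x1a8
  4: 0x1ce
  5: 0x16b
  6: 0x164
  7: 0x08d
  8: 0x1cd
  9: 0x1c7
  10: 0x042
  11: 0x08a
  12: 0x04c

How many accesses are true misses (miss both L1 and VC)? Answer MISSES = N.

MISSES = 5

  [0] addr=0x1c5 blk=28 s=0: MISS | VC []
  [1] addr=0x1ca blk=28 s=0: L1-HIT | VC []
  [2] addr=0x1a7 blk=26 s=2: MISS | VC []
  [3] addr=0x1a8 blk=26 s=2: L1-HIT | VC []
  [4] addr=0x1ce blk=28 s=0: L1-HIT | VC []
  [5] addr=0x16b blk=22 s=2: MISS | VC [26]
  [6] addr=0x164 blk=22 s=2: L1-HIT | VC [26]
  [7] addr=0x8d blk=8 s=0: MISS | VC [26, 28]
  [8] addr=0x1cd blk=28 s=0: VC-HIT | VC [26, 8]
  [9] addr=0x1c7 blk=28 s=0: L1-HIT | VC [26, 8]
  [10] addr=0x42 blk=4 s=0: MISS | VC [26, 8, 28]
  [11] addr=0x8a blk=8 s=0: VC-HIT | VC [26, 4, 28]
  [12] addr=0x4c blk=4 s=0: VC-HIT | VC [26, 8, 28]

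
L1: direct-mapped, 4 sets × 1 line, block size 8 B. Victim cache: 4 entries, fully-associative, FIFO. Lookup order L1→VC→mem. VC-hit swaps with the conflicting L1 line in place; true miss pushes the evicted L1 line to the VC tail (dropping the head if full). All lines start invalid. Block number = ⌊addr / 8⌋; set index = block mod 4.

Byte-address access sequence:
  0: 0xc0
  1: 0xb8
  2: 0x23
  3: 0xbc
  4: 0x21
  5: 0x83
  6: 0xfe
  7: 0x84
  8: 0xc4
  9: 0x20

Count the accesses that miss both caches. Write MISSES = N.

#0 0xc0→b24/s0 MISS; vc=[]
#1 0xb8→b23/s3 MISS; vc=[]
#2 0x23→b4/s0 MISS; vc=[24]
#3 0xbc→b23/s3 L1-HIT; vc=[24]
#4 0x21→b4/s0 L1-HIT; vc=[24]
#5 0x83→b16/s0 MISS; vc=[24,4]
#6 0xfe→b31/s3 MISS; vc=[24,4,23]
#7 0x84→b16/s0 L1-HIT; vc=[24,4,23]
#8 0xc4→b24/s0 VC-HIT; vc=[16,4,23]
#9 0x20→b4/s0 VC-HIT; vc=[16,24,23]

MISSES = 5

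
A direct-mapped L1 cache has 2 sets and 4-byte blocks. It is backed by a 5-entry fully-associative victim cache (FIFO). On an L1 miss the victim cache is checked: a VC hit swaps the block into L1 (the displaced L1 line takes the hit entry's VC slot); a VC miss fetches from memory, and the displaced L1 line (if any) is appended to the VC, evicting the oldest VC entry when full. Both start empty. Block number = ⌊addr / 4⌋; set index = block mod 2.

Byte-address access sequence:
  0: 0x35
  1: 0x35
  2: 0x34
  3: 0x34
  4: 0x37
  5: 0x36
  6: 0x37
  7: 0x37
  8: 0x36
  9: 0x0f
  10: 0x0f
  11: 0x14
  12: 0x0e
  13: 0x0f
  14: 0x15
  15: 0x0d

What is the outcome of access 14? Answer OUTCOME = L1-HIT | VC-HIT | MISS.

#0 0x35→b13/s1 MISS; vc=[]
#1 0x35→b13/s1 L1-HIT; vc=[]
#2 0x34→b13/s1 L1-HIT; vc=[]
#3 0x34→b13/s1 L1-HIT; vc=[]
#4 0x37→b13/s1 L1-HIT; vc=[]
#5 0x36→b13/s1 L1-HIT; vc=[]
#6 0x37→b13/s1 L1-HIT; vc=[]
#7 0x37→b13/s1 L1-HIT; vc=[]
#8 0x36→b13/s1 L1-HIT; vc=[]
#9 0xf→b3/s1 MISS; vc=[13]
#10 0xf→b3/s1 L1-HIT; vc=[13]
#11 0x14→b5/s1 MISS; vc=[13,3]
#12 0xe→b3/s1 VC-HIT; vc=[13,5]
#13 0xf→b3/s1 L1-HIT; vc=[13,5]
#14 0x15→b5/s1 VC-HIT; vc=[13,3]
#15 0xd→b3/s1 VC-HIT; vc=[13,5]

OUTCOME = VC-HIT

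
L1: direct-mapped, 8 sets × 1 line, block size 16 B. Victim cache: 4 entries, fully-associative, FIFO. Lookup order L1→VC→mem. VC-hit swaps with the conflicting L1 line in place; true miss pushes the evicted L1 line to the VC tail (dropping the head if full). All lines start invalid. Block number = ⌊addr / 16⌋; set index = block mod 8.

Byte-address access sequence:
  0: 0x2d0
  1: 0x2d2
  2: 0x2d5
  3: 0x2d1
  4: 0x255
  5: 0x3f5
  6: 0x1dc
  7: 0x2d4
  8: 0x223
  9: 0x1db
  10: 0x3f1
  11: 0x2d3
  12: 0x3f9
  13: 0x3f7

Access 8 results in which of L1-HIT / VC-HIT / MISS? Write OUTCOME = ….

OUTCOME = MISS

0: 0x2d0 (blk 45, set 5) → MISS  vc=[]
1: 0x2d2 (blk 45, set 5) → L1-HIT  vc=[]
2: 0x2d5 (blk 45, set 5) → L1-HIT  vc=[]
3: 0x2d1 (blk 45, set 5) → L1-HIT  vc=[]
4: 0x255 (blk 37, set 5) → MISS  vc=[45]
5: 0x3f5 (blk 63, set 7) → MISS  vc=[45]
6: 0x1dc (blk 29, set 5) → MISS  vc=[45, 37]
7: 0x2d4 (blk 45, set 5) → VC-HIT  vc=[29, 37]
8: 0x223 (blk 34, set 2) → MISS  vc=[29, 37]
9: 0x1db (blk 29, set 5) → VC-HIT  vc=[45, 37]
10: 0x3f1 (blk 63, set 7) → L1-HIT  vc=[45, 37]
11: 0x2d3 (blk 45, set 5) → VC-HIT  vc=[29, 37]
12: 0x3f9 (blk 63, set 7) → L1-HIT  vc=[29, 37]
13: 0x3f7 (blk 63, set 7) → L1-HIT  vc=[29, 37]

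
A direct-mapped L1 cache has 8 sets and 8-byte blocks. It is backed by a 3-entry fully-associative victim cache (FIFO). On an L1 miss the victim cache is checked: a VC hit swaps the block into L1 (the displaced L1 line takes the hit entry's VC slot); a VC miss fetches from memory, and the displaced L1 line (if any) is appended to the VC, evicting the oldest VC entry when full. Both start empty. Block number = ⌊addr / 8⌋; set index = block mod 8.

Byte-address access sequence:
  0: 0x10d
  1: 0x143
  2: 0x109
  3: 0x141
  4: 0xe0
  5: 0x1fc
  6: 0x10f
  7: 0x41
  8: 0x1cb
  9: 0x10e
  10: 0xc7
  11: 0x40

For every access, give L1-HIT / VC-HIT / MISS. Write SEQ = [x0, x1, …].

0: 0x10d (blk 33, set 1) → MISS  vc=[]
1: 0x143 (blk 40, set 0) → MISS  vc=[]
2: 0x109 (blk 33, set 1) → L1-HIT  vc=[]
3: 0x141 (blk 40, set 0) → L1-HIT  vc=[]
4: 0xe0 (blk 28, set 4) → MISS  vc=[]
5: 0x1fc (blk 63, set 7) → MISS  vc=[]
6: 0x10f (blk 33, set 1) → L1-HIT  vc=[]
7: 0x41 (blk 8, set 0) → MISS  vc=[40]
8: 0x1cb (blk 57, set 1) → MISS  vc=[40, 33]
9: 0x10e (blk 33, set 1) → VC-HIT  vc=[40, 57]
10: 0xc7 (blk 24, set 0) → MISS  vc=[40, 57, 8]
11: 0x40 (blk 8, set 0) → VC-HIT  vc=[40, 57, 24]

SEQ = [MISS, MISS, L1-HIT, L1-HIT, MISS, MISS, L1-HIT, MISS, MISS, VC-HIT, MISS, VC-HIT]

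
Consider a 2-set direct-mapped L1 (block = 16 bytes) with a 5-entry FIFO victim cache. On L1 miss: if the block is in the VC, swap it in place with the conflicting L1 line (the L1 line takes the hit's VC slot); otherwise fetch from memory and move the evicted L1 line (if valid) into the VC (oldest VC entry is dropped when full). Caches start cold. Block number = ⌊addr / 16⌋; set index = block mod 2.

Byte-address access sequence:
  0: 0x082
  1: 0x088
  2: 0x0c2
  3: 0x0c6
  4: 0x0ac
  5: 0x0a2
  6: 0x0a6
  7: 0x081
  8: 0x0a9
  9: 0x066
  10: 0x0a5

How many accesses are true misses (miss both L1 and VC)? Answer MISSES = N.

MISSES = 4

#0 0x82→b8/s0 MISS; vc=[]
#1 0x88→b8/s0 L1-HIT; vc=[]
#2 0xc2→b12/s0 MISS; vc=[8]
#3 0xc6→b12/s0 L1-HIT; vc=[8]
#4 0xac→b10/s0 MISS; vc=[8,12]
#5 0xa2→b10/s0 L1-HIT; vc=[8,12]
#6 0xa6→b10/s0 L1-HIT; vc=[8,12]
#7 0x81→b8/s0 VC-HIT; vc=[10,12]
#8 0xa9→b10/s0 VC-HIT; vc=[8,12]
#9 0x66→b6/s0 MISS; vc=[8,12,10]
#10 0xa5→b10/s0 VC-HIT; vc=[8,12,6]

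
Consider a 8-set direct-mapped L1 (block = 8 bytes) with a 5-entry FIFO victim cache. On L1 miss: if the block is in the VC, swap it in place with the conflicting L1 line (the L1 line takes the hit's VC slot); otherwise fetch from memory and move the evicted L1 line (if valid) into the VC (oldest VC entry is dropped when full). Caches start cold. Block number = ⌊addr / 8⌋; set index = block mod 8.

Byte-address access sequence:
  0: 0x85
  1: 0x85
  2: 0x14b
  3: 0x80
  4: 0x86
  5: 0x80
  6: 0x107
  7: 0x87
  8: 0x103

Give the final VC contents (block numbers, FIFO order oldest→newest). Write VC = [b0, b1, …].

VC = [16]

  [0] addr=0x85 blk=16 s=0: MISS | VC []
  [1] addr=0x85 blk=16 s=0: L1-HIT | VC []
  [2] addr=0x14b blk=41 s=1: MISS | VC []
  [3] addr=0x80 blk=16 s=0: L1-HIT | VC []
  [4] addr=0x86 blk=16 s=0: L1-HIT | VC []
  [5] addr=0x80 blk=16 s=0: L1-HIT | VC []
  [6] addr=0x107 blk=32 s=0: MISS | VC [16]
  [7] addr=0x87 blk=16 s=0: VC-HIT | VC [32]
  [8] addr=0x103 blk=32 s=0: VC-HIT | VC [16]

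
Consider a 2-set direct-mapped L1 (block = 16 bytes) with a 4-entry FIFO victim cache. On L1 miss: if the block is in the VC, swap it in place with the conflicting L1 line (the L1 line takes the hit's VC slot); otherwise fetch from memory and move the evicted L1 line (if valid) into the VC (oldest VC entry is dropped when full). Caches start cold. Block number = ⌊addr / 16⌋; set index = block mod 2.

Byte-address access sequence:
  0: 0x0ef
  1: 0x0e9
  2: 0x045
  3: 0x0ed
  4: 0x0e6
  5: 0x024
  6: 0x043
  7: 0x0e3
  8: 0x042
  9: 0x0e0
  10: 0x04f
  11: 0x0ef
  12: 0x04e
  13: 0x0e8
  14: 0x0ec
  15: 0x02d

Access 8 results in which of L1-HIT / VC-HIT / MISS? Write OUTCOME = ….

OUTCOME = VC-HIT

0: 0xef (blk 14, set 0) → MISS  vc=[]
1: 0xe9 (blk 14, set 0) → L1-HIT  vc=[]
2: 0x45 (blk 4, set 0) → MISS  vc=[14]
3: 0xed (blk 14, set 0) → VC-HIT  vc=[4]
4: 0xe6 (blk 14, set 0) → L1-HIT  vc=[4]
5: 0x24 (blk 2, set 0) → MISS  vc=[4, 14]
6: 0x43 (blk 4, set 0) → VC-HIT  vc=[2, 14]
7: 0xe3 (blk 14, set 0) → VC-HIT  vc=[2, 4]
8: 0x42 (blk 4, set 0) → VC-HIT  vc=[2, 14]
9: 0xe0 (blk 14, set 0) → VC-HIT  vc=[2, 4]
10: 0x4f (blk 4, set 0) → VC-HIT  vc=[2, 14]
11: 0xef (blk 14, set 0) → VC-HIT  vc=[2, 4]
12: 0x4e (blk 4, set 0) → VC-HIT  vc=[2, 14]
13: 0xe8 (blk 14, set 0) → VC-HIT  vc=[2, 4]
14: 0xec (blk 14, set 0) → L1-HIT  vc=[2, 4]
15: 0x2d (blk 2, set 0) → VC-HIT  vc=[14, 4]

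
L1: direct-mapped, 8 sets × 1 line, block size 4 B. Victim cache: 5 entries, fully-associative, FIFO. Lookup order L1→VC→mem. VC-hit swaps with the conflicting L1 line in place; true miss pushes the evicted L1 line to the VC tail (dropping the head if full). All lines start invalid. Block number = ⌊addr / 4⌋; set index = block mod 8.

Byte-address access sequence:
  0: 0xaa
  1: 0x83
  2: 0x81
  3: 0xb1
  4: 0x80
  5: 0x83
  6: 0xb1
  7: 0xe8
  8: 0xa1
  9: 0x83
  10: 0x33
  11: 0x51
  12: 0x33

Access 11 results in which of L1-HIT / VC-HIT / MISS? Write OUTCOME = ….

0: 0xaa (blk 42, set 2) → MISS  vc=[]
1: 0x83 (blk 32, set 0) → MISS  vc=[]
2: 0x81 (blk 32, set 0) → L1-HIT  vc=[]
3: 0xb1 (blk 44, set 4) → MISS  vc=[]
4: 0x80 (blk 32, set 0) → L1-HIT  vc=[]
5: 0x83 (blk 32, set 0) → L1-HIT  vc=[]
6: 0xb1 (blk 44, set 4) → L1-HIT  vc=[]
7: 0xe8 (blk 58, set 2) → MISS  vc=[42]
8: 0xa1 (blk 40, set 0) → MISS  vc=[42, 32]
9: 0x83 (blk 32, set 0) → VC-HIT  vc=[42, 40]
10: 0x33 (blk 12, set 4) → MISS  vc=[42, 40, 44]
11: 0x51 (blk 20, set 4) → MISS  vc=[42, 40, 44, 12]
12: 0x33 (blk 12, set 4) → VC-HIT  vc=[42, 40, 44, 20]

OUTCOME = MISS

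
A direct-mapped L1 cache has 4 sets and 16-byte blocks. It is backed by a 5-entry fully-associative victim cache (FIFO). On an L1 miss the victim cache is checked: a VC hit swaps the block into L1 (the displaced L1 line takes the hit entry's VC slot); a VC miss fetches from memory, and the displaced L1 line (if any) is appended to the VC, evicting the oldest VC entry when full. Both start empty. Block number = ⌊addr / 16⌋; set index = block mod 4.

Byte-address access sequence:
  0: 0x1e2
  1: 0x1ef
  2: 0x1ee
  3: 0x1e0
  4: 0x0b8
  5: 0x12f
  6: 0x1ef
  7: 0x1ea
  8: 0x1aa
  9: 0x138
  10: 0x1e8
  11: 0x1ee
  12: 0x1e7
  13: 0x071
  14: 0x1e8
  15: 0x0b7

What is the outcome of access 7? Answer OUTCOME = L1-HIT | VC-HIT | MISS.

OUTCOME = L1-HIT

#0 0x1e2→b30/s2 MISS; vc=[]
#1 0x1ef→b30/s2 L1-HIT; vc=[]
#2 0x1ee→b30/s2 L1-HIT; vc=[]
#3 0x1e0→b30/s2 L1-HIT; vc=[]
#4 0xb8→b11/s3 MISS; vc=[]
#5 0x12f→b18/s2 MISS; vc=[30]
#6 0x1ef→b30/s2 VC-HIT; vc=[18]
#7 0x1ea→b30/s2 L1-HIT; vc=[18]
#8 0x1aa→b26/s2 MISS; vc=[18,30]
#9 0x138→b19/s3 MISS; vc=[18,30,11]
#10 0x1e8→b30/s2 VC-HIT; vc=[18,26,11]
#11 0x1ee→b30/s2 L1-HIT; vc=[18,26,11]
#12 0x1e7→b30/s2 L1-HIT; vc=[18,26,11]
#13 0x71→b7/s3 MISS; vc=[18,26,11,19]
#14 0x1e8→b30/s2 L1-HIT; vc=[18,26,11,19]
#15 0xb7→b11/s3 VC-HIT; vc=[18,26,7,19]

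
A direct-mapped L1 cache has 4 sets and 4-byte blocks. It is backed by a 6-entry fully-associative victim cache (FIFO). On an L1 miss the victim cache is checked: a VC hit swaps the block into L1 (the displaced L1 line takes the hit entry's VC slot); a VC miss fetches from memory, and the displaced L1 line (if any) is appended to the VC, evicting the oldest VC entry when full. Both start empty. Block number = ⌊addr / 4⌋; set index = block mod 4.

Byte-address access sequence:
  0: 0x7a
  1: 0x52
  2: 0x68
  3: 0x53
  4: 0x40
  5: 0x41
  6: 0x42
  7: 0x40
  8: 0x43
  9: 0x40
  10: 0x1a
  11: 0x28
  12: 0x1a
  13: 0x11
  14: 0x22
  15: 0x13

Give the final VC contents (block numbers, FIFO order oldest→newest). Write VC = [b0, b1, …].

#0 0x7a→b30/s2 MISS; vc=[]
#1 0x52→b20/s0 MISS; vc=[]
#2 0x68→b26/s2 MISS; vc=[30]
#3 0x53→b20/s0 L1-HIT; vc=[30]
#4 0x40→b16/s0 MISS; vc=[30,20]
#5 0x41→b16/s0 L1-HIT; vc=[30,20]
#6 0x42→b16/s0 L1-HIT; vc=[30,20]
#7 0x40→b16/s0 L1-HIT; vc=[30,20]
#8 0x43→b16/s0 L1-HIT; vc=[30,20]
#9 0x40→b16/s0 L1-HIT; vc=[30,20]
#10 0x1a→b6/s2 MISS; vc=[30,20,26]
#11 0x28→b10/s2 MISS; vc=[30,20,26,6]
#12 0x1a→b6/s2 VC-HIT; vc=[30,20,26,10]
#13 0x11→b4/s0 MISS; vc=[30,20,26,10,16]
#14 0x22→b8/s0 MISS; vc=[30,20,26,10,16,4]
#15 0x13→b4/s0 VC-HIT; vc=[30,20,26,10,16,8]

VC = [30, 20, 26, 10, 16, 8]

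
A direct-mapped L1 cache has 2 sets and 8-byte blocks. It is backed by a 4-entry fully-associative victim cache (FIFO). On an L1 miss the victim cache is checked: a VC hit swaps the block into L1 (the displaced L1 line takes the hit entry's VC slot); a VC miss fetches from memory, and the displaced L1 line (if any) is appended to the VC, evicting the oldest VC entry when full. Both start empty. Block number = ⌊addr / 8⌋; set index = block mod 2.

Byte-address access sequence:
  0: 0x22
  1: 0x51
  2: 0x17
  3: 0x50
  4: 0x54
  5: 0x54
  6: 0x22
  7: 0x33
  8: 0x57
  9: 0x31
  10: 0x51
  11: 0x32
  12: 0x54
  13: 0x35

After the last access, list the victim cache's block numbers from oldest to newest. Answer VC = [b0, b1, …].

  [0] addr=0x22 blk=4 s=0: MISS | VC []
  [1] addr=0x51 blk=10 s=0: MISS | VC [4]
  [2] addr=0x17 blk=2 s=0: MISS | VC [4, 10]
  [3] addr=0x50 blk=10 s=0: VC-HIT | VC [4, 2]
  [4] addr=0x54 blk=10 s=0: L1-HIT | VC [4, 2]
  [5] addr=0x54 blk=10 s=0: L1-HIT | VC [4, 2]
  [6] addr=0x22 blk=4 s=0: VC-HIT | VC [10, 2]
  [7] addr=0x33 blk=6 s=0: MISS | VC [10, 2, 4]
  [8] addr=0x57 blk=10 s=0: VC-HIT | VC [6, 2, 4]
  [9] addr=0x31 blk=6 s=0: VC-HIT | VC [10, 2, 4]
  [10] addr=0x51 blk=10 s=0: VC-HIT | VC [6, 2, 4]
  [11] addr=0x32 blk=6 s=0: VC-HIT | VC [10, 2, 4]
  [12] addr=0x54 blk=10 s=0: VC-HIT | VC [6, 2, 4]
  [13] addr=0x35 blk=6 s=0: VC-HIT | VC [10, 2, 4]

VC = [10, 2, 4]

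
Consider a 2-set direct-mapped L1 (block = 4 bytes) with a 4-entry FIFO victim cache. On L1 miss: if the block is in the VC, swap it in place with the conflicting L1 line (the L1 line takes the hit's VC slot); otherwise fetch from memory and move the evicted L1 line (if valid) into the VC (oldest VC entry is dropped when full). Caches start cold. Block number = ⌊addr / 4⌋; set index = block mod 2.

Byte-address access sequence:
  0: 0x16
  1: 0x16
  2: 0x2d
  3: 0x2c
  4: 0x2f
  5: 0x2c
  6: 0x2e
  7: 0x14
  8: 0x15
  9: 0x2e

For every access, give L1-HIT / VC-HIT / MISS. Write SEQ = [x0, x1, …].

#0 0x16→b5/s1 MISS; vc=[]
#1 0x16→b5/s1 L1-HIT; vc=[]
#2 0x2d→b11/s1 MISS; vc=[5]
#3 0x2c→b11/s1 L1-HIT; vc=[5]
#4 0x2f→b11/s1 L1-HIT; vc=[5]
#5 0x2c→b11/s1 L1-HIT; vc=[5]
#6 0x2e→b11/s1 L1-HIT; vc=[5]
#7 0x14→b5/s1 VC-HIT; vc=[11]
#8 0x15→b5/s1 L1-HIT; vc=[11]
#9 0x2e→b11/s1 VC-HIT; vc=[5]

SEQ = [MISS, L1-HIT, MISS, L1-HIT, L1-HIT, L1-HIT, L1-HIT, VC-HIT, L1-HIT, VC-HIT]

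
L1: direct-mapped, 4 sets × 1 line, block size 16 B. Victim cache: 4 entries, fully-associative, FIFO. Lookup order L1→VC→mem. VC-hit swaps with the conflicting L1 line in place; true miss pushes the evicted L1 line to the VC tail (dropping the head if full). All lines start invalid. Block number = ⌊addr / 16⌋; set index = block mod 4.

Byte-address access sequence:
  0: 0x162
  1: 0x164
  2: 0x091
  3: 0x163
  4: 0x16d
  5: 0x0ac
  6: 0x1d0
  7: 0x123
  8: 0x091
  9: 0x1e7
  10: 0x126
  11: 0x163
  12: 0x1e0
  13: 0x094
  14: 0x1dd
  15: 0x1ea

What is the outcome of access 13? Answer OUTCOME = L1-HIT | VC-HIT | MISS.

OUTCOME = L1-HIT

0: 0x162 (blk 22, set 2) → MISS  vc=[]
1: 0x164 (blk 22, set 2) → L1-HIT  vc=[]
2: 0x91 (blk 9, set 1) → MISS  vc=[]
3: 0x163 (blk 22, set 2) → L1-HIT  vc=[]
4: 0x16d (blk 22, set 2) → L1-HIT  vc=[]
5: 0xac (blk 10, set 2) → MISS  vc=[22]
6: 0x1d0 (blk 29, set 1) → MISS  vc=[22, 9]
7: 0x123 (blk 18, set 2) → MISS  vc=[22, 9, 10]
8: 0x91 (blk 9, set 1) → VC-HIT  vc=[22, 29, 10]
9: 0x1e7 (blk 30, set 2) → MISS  vc=[22, 29, 10, 18]
10: 0x126 (blk 18, set 2) → VC-HIT  vc=[22, 29, 10, 30]
11: 0x163 (blk 22, set 2) → VC-HIT  vc=[18, 29, 10, 30]
12: 0x1e0 (blk 30, set 2) → VC-HIT  vc=[18, 29, 10, 22]
13: 0x94 (blk 9, set 1) → L1-HIT  vc=[18, 29, 10, 22]
14: 0x1dd (blk 29, set 1) → VC-HIT  vc=[18, 9, 10, 22]
15: 0x1ea (blk 30, set 2) → L1-HIT  vc=[18, 9, 10, 22]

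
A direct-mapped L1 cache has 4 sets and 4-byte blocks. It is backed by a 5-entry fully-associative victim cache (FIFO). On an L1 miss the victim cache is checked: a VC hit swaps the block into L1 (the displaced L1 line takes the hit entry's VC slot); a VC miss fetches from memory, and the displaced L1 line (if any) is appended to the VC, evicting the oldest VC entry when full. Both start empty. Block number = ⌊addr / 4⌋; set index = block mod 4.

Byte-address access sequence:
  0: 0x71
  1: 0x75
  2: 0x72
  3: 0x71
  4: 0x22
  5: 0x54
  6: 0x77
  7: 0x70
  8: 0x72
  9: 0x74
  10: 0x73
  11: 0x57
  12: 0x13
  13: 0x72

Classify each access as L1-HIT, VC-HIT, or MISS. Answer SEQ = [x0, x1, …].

SEQ = [MISS, MISS, L1-HIT, L1-HIT, MISS, MISS, VC-HIT, VC-HIT, L1-HIT, L1-HIT, L1-HIT, VC-HIT, MISS, VC-HIT]

#0 0x71→b28/s0 MISS; vc=[]
#1 0x75→b29/s1 MISS; vc=[]
#2 0x72→b28/s0 L1-HIT; vc=[]
#3 0x71→b28/s0 L1-HIT; vc=[]
#4 0x22→b8/s0 MISS; vc=[28]
#5 0x54→b21/s1 MISS; vc=[28,29]
#6 0x77→b29/s1 VC-HIT; vc=[28,21]
#7 0x70→b28/s0 VC-HIT; vc=[8,21]
#8 0x72→b28/s0 L1-HIT; vc=[8,21]
#9 0x74→b29/s1 L1-HIT; vc=[8,21]
#10 0x73→b28/s0 L1-HIT; vc=[8,21]
#11 0x57→b21/s1 VC-HIT; vc=[8,29]
#12 0x13→b4/s0 MISS; vc=[8,29,28]
#13 0x72→b28/s0 VC-HIT; vc=[8,29,4]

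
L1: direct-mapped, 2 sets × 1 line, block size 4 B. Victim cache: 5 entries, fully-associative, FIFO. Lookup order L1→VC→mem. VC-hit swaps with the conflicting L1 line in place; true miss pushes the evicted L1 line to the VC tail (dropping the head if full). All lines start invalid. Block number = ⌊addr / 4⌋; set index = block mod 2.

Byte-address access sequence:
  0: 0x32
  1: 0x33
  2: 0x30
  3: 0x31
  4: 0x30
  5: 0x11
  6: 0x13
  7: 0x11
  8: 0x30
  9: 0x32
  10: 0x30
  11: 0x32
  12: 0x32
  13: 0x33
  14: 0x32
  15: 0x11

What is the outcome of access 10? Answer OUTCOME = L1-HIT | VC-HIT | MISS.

OUTCOME = L1-HIT

#0 0x32→b12/s0 MISS; vc=[]
#1 0x33→b12/s0 L1-HIT; vc=[]
#2 0x30→b12/s0 L1-HIT; vc=[]
#3 0x31→b12/s0 L1-HIT; vc=[]
#4 0x30→b12/s0 L1-HIT; vc=[]
#5 0x11→b4/s0 MISS; vc=[12]
#6 0x13→b4/s0 L1-HIT; vc=[12]
#7 0x11→b4/s0 L1-HIT; vc=[12]
#8 0x30→b12/s0 VC-HIT; vc=[4]
#9 0x32→b12/s0 L1-HIT; vc=[4]
#10 0x30→b12/s0 L1-HIT; vc=[4]
#11 0x32→b12/s0 L1-HIT; vc=[4]
#12 0x32→b12/s0 L1-HIT; vc=[4]
#13 0x33→b12/s0 L1-HIT; vc=[4]
#14 0x32→b12/s0 L1-HIT; vc=[4]
#15 0x11→b4/s0 VC-HIT; vc=[12]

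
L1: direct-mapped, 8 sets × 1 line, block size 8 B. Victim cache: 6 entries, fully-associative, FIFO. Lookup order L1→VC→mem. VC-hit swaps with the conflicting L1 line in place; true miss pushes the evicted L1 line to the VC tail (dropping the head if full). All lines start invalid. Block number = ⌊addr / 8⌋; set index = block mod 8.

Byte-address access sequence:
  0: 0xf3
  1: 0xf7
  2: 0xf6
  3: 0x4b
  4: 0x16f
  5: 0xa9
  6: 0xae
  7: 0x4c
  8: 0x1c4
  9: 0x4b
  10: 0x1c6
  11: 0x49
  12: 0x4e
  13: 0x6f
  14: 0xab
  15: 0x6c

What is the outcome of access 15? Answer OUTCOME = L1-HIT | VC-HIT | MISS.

  [0] addr=0xf3 blk=30 s=6: MISS | VC []
  [1] addr=0xf7 blk=30 s=6: L1-HIT | VC []
  [2] addr=0xf6 blk=30 s=6: L1-HIT | VC []
  [3] addr=0x4b blk=9 s=1: MISS | VC []
  [4] addr=0x16f blk=45 s=5: MISS | VC []
  [5] addr=0xa9 blk=21 s=5: MISS | VC [45]
  [6] addr=0xae blk=21 s=5: L1-HIT | VC [45]
  [7] addr=0x4c blk=9 s=1: L1-HIT | VC [45]
  [8] addr=0x1c4 blk=56 s=0: MISS | VC [45]
  [9] addr=0x4b blk=9 s=1: L1-HIT | VC [45]
  [10] addr=0x1c6 blk=56 s=0: L1-HIT | VC [45]
  [11] addr=0x49 blk=9 s=1: L1-HIT | VC [45]
  [12] addr=0x4e blk=9 s=1: L1-HIT | VC [45]
  [13] addr=0x6f blk=13 s=5: MISS | VC [45, 21]
  [14] addr=0xab blk=21 s=5: VC-HIT | VC [45, 13]
  [15] addr=0x6c blk=13 s=5: VC-HIT | VC [45, 21]

OUTCOME = VC-HIT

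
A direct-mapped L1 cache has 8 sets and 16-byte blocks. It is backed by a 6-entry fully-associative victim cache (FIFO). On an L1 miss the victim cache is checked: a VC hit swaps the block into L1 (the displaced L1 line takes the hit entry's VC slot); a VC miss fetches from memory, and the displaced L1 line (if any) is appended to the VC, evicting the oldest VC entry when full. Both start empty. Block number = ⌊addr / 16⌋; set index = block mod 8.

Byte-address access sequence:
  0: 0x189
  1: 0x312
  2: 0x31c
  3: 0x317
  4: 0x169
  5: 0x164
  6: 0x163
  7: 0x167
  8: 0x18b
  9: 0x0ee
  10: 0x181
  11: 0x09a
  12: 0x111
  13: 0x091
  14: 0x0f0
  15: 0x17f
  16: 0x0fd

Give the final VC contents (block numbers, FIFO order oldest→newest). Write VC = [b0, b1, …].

VC = [22, 49, 17, 23]

#0 0x189→b24/s0 MISS; vc=[]
#1 0x312→b49/s1 MISS; vc=[]
#2 0x31c→b49/s1 L1-HIT; vc=[]
#3 0x317→b49/s1 L1-HIT; vc=[]
#4 0x169→b22/s6 MISS; vc=[]
#5 0x164→b22/s6 L1-HIT; vc=[]
#6 0x163→b22/s6 L1-HIT; vc=[]
#7 0x167→b22/s6 L1-HIT; vc=[]
#8 0x18b→b24/s0 L1-HIT; vc=[]
#9 0xee→b14/s6 MISS; vc=[22]
#10 0x181→b24/s0 L1-HIT; vc=[22]
#11 0x9a→b9/s1 MISS; vc=[22,49]
#12 0x111→b17/s1 MISS; vc=[22,49,9]
#13 0x91→b9/s1 VC-HIT; vc=[22,49,17]
#14 0xf0→b15/s7 MISS; vc=[22,49,17]
#15 0x17f→b23/s7 MISS; vc=[22,49,17,15]
#16 0xfd→b15/s7 VC-HIT; vc=[22,49,17,23]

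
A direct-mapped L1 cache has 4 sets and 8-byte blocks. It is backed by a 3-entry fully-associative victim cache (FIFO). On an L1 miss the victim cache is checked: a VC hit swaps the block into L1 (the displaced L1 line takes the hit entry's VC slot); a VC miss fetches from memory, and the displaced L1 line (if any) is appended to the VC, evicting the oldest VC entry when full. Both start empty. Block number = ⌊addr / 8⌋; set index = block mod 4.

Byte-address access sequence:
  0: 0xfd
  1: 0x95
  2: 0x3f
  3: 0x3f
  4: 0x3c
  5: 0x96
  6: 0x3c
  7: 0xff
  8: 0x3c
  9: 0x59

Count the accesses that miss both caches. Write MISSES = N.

0: 0xfd (blk 31, set 3) → MISS  vc=[]
1: 0x95 (blk 18, set 2) → MISS  vc=[]
2: 0x3f (blk 7, set 3) → MISS  vc=[31]
3: 0x3f (blk 7, set 3) → L1-HIT  vc=[31]
4: 0x3c (blk 7, set 3) → L1-HIT  vc=[31]
5: 0x96 (blk 18, set 2) → L1-HIT  vc=[31]
6: 0x3c (blk 7, set 3) → L1-HIT  vc=[31]
7: 0xff (blk 31, set 3) → VC-HIT  vc=[7]
8: 0x3c (blk 7, set 3) → VC-HIT  vc=[31]
9: 0x59 (blk 11, set 3) → MISS  vc=[31, 7]

MISSES = 4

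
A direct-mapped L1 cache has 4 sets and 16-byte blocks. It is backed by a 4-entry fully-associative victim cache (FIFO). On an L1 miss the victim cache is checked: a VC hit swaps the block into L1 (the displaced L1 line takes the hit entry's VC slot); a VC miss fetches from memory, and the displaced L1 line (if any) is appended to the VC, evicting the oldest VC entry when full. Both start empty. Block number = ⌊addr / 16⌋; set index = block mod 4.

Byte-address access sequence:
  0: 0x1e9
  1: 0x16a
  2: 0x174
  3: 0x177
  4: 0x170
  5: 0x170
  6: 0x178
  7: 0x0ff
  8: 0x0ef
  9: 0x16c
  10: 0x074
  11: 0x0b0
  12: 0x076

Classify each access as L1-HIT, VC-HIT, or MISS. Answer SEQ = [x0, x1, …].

  [0] addr=0x1e9 blk=30 s=2: MISS | VC []
  [1] addr=0x16a blk=22 s=2: MISS | VC [30]
  [2] addr=0x174 blk=23 s=3: MISS | VC [30]
  [3] addr=0x177 blk=23 s=3: L1-HIT | VC [30]
  [4] addr=0x170 blk=23 s=3: L1-HIT | VC [30]
  [5] addr=0x170 blk=23 s=3: L1-HIT | VC [30]
  [6] addr=0x178 blk=23 s=3: L1-HIT | VC [30]
  [7] addr=0xff blk=15 s=3: MISS | VC [30, 23]
  [8] addr=0xef blk=14 s=2: MISS | VC [30, 23, 22]
  [9] addr=0x16c blk=22 s=2: VC-HIT | VC [30, 23, 14]
  [10] addr=0x74 blk=7 s=3: MISS | VC [30, 23, 14, 15]
  [11] addr=0xb0 blk=11 s=3: MISS | VC [23, 14, 15, 7]
  [12] addr=0x76 blk=7 s=3: VC-HIT | VC [23, 14, 15, 11]

SEQ = [MISS, MISS, MISS, L1-HIT, L1-HIT, L1-HIT, L1-HIT, MISS, MISS, VC-HIT, MISS, MISS, VC-HIT]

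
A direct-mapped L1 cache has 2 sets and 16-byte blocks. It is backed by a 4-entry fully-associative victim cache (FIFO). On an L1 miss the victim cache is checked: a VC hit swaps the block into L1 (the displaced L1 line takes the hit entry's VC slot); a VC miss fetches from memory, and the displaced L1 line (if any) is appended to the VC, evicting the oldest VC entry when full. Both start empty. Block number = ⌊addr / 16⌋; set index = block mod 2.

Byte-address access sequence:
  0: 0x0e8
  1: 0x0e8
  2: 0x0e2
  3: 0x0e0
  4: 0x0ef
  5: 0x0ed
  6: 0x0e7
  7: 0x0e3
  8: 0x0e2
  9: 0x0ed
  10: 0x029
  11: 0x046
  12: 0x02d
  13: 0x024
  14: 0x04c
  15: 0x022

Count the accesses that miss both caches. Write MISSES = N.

MISSES = 3

  [0] addr=0xe8 blk=14 s=0: MISS | VC []
  [1] addr=0xe8 blk=14 s=0: L1-HIT | VC []
  [2] addr=0xe2 blk=14 s=0: L1-HIT | VC []
  [3] addr=0xe0 blk=14 s=0: L1-HIT | VC []
  [4] addr=0xef blk=14 s=0: L1-HIT | VC []
  [5] addr=0xed blk=14 s=0: L1-HIT | VC []
  [6] addr=0xe7 blk=14 s=0: L1-HIT | VC []
  [7] addr=0xe3 blk=14 s=0: L1-HIT | VC []
  [8] addr=0xe2 blk=14 s=0: L1-HIT | VC []
  [9] addr=0xed blk=14 s=0: L1-HIT | VC []
  [10] addr=0x29 blk=2 s=0: MISS | VC [14]
  [11] addr=0x46 blk=4 s=0: MISS | VC [14, 2]
  [12] addr=0x2d blk=2 s=0: VC-HIT | VC [14, 4]
  [13] addr=0x24 blk=2 s=0: L1-HIT | VC [14, 4]
  [14] addr=0x4c blk=4 s=0: VC-HIT | VC [14, 2]
  [15] addr=0x22 blk=2 s=0: VC-HIT | VC [14, 4]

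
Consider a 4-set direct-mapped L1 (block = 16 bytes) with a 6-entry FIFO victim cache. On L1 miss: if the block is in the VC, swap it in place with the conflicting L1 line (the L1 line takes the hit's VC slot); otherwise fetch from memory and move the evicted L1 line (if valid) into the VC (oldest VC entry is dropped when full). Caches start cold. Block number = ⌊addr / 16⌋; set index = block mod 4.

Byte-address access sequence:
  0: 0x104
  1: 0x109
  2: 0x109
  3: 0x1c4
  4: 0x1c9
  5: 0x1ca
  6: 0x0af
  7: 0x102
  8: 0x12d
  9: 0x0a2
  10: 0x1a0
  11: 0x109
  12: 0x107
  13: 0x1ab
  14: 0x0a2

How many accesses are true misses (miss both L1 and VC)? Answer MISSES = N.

#0 0x104→b16/s0 MISS; vc=[]
#1 0x109→b16/s0 L1-HIT; vc=[]
#2 0x109→b16/s0 L1-HIT; vc=[]
#3 0x1c4→b28/s0 MISS; vc=[16]
#4 0x1c9→b28/s0 L1-HIT; vc=[16]
#5 0x1ca→b28/s0 L1-HIT; vc=[16]
#6 0xaf→b10/s2 MISS; vc=[16]
#7 0x102→b16/s0 VC-HIT; vc=[28]
#8 0x12d→b18/s2 MISS; vc=[28,10]
#9 0xa2→b10/s2 VC-HIT; vc=[28,18]
#10 0x1a0→b26/s2 MISS; vc=[28,18,10]
#11 0x109→b16/s0 L1-HIT; vc=[28,18,10]
#12 0x107→b16/s0 L1-HIT; vc=[28,18,10]
#13 0x1ab→b26/s2 L1-HIT; vc=[28,18,10]
#14 0xa2→b10/s2 VC-HIT; vc=[28,18,26]

MISSES = 5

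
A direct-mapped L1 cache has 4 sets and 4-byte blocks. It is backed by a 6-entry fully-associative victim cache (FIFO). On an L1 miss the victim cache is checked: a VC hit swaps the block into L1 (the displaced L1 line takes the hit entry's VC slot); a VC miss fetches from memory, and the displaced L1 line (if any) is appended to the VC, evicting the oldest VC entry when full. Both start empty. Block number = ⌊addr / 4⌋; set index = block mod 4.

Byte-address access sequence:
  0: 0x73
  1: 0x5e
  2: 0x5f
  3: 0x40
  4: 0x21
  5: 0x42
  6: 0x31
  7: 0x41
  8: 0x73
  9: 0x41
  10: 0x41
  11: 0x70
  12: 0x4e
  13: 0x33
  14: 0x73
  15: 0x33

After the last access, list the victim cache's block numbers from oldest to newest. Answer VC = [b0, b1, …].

VC = [16, 8, 28, 23]

0: 0x73 (blk 28, set 0) → MISS  vc=[]
1: 0x5e (blk 23, set 3) → MISS  vc=[]
2: 0x5f (blk 23, set 3) → L1-HIT  vc=[]
3: 0x40 (blk 16, set 0) → MISS  vc=[28]
4: 0x21 (blk 8, set 0) → MISS  vc=[28, 16]
5: 0x42 (blk 16, set 0) → VC-HIT  vc=[28, 8]
6: 0x31 (blk 12, set 0) → MISS  vc=[28, 8, 16]
7: 0x41 (blk 16, set 0) → VC-HIT  vc=[28, 8, 12]
8: 0x73 (blk 28, set 0) → VC-HIT  vc=[16, 8, 12]
9: 0x41 (blk 16, set 0) → VC-HIT  vc=[28, 8, 12]
10: 0x41 (blk 16, set 0) → L1-HIT  vc=[28, 8, 12]
11: 0x70 (blk 28, set 0) → VC-HIT  vc=[16, 8, 12]
12: 0x4e (blk 19, set 3) → MISS  vc=[16, 8, 12, 23]
13: 0x33 (blk 12, set 0) → VC-HIT  vc=[16, 8, 28, 23]
14: 0x73 (blk 28, set 0) → VC-HIT  vc=[16, 8, 12, 23]
15: 0x33 (blk 12, set 0) → VC-HIT  vc=[16, 8, 28, 23]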